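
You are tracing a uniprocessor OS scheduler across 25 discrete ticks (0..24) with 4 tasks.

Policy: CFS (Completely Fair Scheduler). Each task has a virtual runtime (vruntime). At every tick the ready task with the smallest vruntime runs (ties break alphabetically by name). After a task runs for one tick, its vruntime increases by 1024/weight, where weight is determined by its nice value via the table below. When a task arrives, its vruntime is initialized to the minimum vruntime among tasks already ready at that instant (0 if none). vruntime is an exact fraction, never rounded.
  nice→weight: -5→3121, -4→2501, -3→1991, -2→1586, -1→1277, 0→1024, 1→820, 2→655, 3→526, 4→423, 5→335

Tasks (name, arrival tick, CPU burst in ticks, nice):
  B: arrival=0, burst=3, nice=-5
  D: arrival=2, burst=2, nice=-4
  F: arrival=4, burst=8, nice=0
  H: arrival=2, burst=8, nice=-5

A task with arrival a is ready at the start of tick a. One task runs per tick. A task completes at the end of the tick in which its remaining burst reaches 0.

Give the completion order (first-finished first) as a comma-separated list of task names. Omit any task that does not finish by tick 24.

t=0: vr[B=0] → run B
t=1: vr[B=1024/3121] → run B
t=2: vr[B=2048/3121 D=2048/3121 H=2048/3121] → run B
t=3: vr[D=2048/3121 H=2048/3121] → run D
t=4: vr[D=8317952/7805621 F=2048/3121 H=2048/3121] → run F
t=5: vr[D=8317952/7805621 F=5169/3121 H=2048/3121] → run H
t=6: vr[D=8317952/7805621 F=5169/3121 H=3072/3121] → run H
t=7: vr[D=8317952/7805621 F=5169/3121 H=4096/3121] → run D
t=8: vr[F=5169/3121 H=4096/3121] → run H
t=9: vr[F=5169/3121 H=5120/3121] → run H
t=10: vr[F=5169/3121 H=6144/3121] → run F
t=11: vr[F=8290/3121 H=6144/3121] → run H
t=12: vr[F=8290/3121 H=7168/3121] → run H
t=13: vr[F=8290/3121 H=8192/3121] → run H
t=14: vr[F=8290/3121 H=9216/3121] → run F
t=15: vr[F=11411/3121 H=9216/3121] → run H
t=16: vr[F=11411/3121] → run F
t=17: vr[F=14532/3121] → run F
t=18: vr[F=17653/3121] → run F
t=19: vr[F=20774/3121] → run F
t=20: vr[F=23895/3121] → run F
t=21: (idle)
t=22: (idle)
t=23: (idle)
t=24: (idle)

completion order = B, D, H, F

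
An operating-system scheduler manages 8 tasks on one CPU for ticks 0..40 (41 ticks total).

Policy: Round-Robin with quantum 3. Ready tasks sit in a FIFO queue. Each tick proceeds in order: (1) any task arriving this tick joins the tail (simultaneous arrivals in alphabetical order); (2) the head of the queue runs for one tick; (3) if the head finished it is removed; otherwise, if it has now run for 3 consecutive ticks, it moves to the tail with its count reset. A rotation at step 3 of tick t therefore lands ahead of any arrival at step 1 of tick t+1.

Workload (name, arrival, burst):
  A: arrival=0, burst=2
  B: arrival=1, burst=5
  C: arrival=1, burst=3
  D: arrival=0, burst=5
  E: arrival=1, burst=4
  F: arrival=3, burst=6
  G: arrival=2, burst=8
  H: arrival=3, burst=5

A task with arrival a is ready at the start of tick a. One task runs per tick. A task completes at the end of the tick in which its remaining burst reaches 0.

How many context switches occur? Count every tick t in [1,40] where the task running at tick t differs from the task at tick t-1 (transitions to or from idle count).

t=0: queue=[A,D] q_used=0 → run A
t=1: queue=[A,D,B,C,E] q_used=1 → run A
t=2: queue=[D,B,C,E,G] q_used=0 → run D
t=3: queue=[D,B,C,E,G,F,H] q_used=1 → run D
t=4: queue=[D,B,C,E,G,F,H] q_used=2 → run D
t=5: queue=[B,C,E,G,F,H,D] q_used=0 → run B
t=6: queue=[B,C,E,G,F,H,D] q_used=1 → run B
t=7: queue=[B,C,E,G,F,H,D] q_used=2 → run B
t=8: queue=[C,E,G,F,H,D,B] q_used=0 → run C
t=9: queue=[C,E,G,F,H,D,B] q_used=1 → run C
t=10: queue=[C,E,G,F,H,D,B] q_used=2 → run C
t=11: queue=[E,G,F,H,D,B] q_used=0 → run E
t=12: queue=[E,G,F,H,D,B] q_used=1 → run E
t=13: queue=[E,G,F,H,D,B] q_used=2 → run E
t=14: queue=[G,F,H,D,B,E] q_used=0 → run G
t=15: queue=[G,F,H,D,B,E] q_used=1 → run G
t=16: queue=[G,F,H,D,B,E] q_used=2 → run G
t=17: queue=[F,H,D,B,E,G] q_used=0 → run F
t=18: queue=[F,H,D,B,E,G] q_used=1 → run F
t=19: queue=[F,H,D,B,E,G] q_used=2 → run F
t=20: queue=[H,D,B,E,G,F] q_used=0 → run H
t=21: queue=[H,D,B,E,G,F] q_used=1 → run H
t=22: queue=[H,D,B,E,G,F] q_used=2 → run H
t=23: queue=[D,B,E,G,F,H] q_used=0 → run D
t=24: queue=[D,B,E,G,F,H] q_used=1 → run D
t=25: queue=[B,E,G,F,H] q_used=0 → run B
t=26: queue=[B,E,G,F,H] q_used=1 → run B
t=27: queue=[E,G,F,H] q_used=0 → run E
t=28: queue=[G,F,H] q_used=0 → run G
t=29: queue=[G,F,H] q_used=1 → run G
t=30: queue=[G,F,H] q_used=2 → run G
t=31: queue=[F,H,G] q_used=0 → run F
t=32: queue=[F,H,G] q_used=1 → run F
t=33: queue=[F,H,G] q_used=2 → run F
t=34: queue=[H,G] q_used=0 → run H
t=35: queue=[H,G] q_used=1 → run H
t=36: queue=[G] q_used=0 → run G
t=37: queue=[G] q_used=1 → run G
t=38: (idle)
t=39: (idle)
t=40: (idle)

context switches = 15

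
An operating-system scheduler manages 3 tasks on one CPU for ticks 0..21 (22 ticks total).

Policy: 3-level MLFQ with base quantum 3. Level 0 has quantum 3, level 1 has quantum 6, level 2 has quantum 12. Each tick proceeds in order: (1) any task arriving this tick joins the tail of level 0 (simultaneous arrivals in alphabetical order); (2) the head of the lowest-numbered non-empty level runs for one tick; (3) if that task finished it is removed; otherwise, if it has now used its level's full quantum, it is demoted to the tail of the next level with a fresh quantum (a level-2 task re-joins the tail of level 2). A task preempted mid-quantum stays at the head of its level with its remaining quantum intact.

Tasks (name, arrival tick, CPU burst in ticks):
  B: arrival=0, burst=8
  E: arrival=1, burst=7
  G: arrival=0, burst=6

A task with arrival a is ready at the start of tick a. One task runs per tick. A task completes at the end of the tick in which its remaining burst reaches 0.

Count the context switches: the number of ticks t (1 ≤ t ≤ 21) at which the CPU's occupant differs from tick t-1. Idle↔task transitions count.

context switches = 6

t=0: L0/L1/L2 = BG/-/- → run B
t=1: L0/L1/L2 = BGE/-/- → run B
t=2: L0/L1/L2 = BGE/-/- → run B
t=3: L0/L1/L2 = GE/B/- → run G
t=4: L0/L1/L2 = GE/B/- → run G
t=5: L0/L1/L2 = GE/B/- → run G
t=6: L0/L1/L2 = E/BG/- → run E
t=7: L0/L1/L2 = E/BG/- → run E
t=8: L0/L1/L2 = E/BG/- → run E
t=9: L0/L1/L2 = -/BGE/- → run B
t=10: L0/L1/L2 = -/BGE/- → run B
t=11: L0/L1/L2 = -/BGE/- → run B
t=12: L0/L1/L2 = -/BGE/- → run B
t=13: L0/L1/L2 = -/BGE/- → run B
t=14: L0/L1/L2 = -/GE/- → run G
t=15: L0/L1/L2 = -/GE/- → run G
t=16: L0/L1/L2 = -/GE/- → run G
t=17: L0/L1/L2 = -/E/- → run E
t=18: L0/L1/L2 = -/E/- → run E
t=19: L0/L1/L2 = -/E/- → run E
t=20: L0/L1/L2 = -/E/- → run E
t=21: (idle)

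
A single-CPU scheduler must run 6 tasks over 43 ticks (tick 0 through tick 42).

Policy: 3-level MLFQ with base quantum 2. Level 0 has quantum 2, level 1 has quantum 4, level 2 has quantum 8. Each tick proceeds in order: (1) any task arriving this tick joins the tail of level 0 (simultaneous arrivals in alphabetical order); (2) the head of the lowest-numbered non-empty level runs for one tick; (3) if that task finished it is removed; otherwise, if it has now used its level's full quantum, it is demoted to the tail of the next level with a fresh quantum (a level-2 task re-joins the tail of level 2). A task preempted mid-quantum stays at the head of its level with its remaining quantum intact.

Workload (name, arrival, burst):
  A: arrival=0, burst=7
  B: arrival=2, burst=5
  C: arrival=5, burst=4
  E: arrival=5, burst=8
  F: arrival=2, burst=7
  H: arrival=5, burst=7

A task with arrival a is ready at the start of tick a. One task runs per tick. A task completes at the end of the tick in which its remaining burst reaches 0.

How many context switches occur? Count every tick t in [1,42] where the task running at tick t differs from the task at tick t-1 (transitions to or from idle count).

context switches = 16

t=0: L0/L1/L2 = A/-/- → run A
t=1: L0/L1/L2 = A/-/- → run A
t=2: L0/L1/L2 = BF/A/- → run B
t=3: L0/L1/L2 = BF/A/- → run B
t=4: L0/L1/L2 = F/AB/- → run F
t=5: L0/L1/L2 = FCEH/AB/- → run F
t=6: L0/L1/L2 = CEH/ABF/- → run C
t=7: L0/L1/L2 = CEH/ABF/- → run C
t=8: L0/L1/L2 = EH/ABFC/- → run E
t=9: L0/L1/L2 = EH/ABFC/- → run E
t=10: L0/L1/L2 = H/ABFCE/- → run H
t=11: L0/L1/L2 = H/ABFCE/- → run H
t=12: L0/L1/L2 = -/ABFCEH/- → run A
t=13: L0/L1/L2 = -/ABFCEH/- → run A
t=14: L0/L1/L2 = -/ABFCEH/- → run A
t=15: L0/L1/L2 = -/ABFCEH/- → run A
t=16: L0/L1/L2 = -/BFCEH/A → run B
t=17: L0/L1/L2 = -/BFCEH/A → run B
t=18: L0/L1/L2 = -/BFCEH/A → run B
t=19: L0/L1/L2 = -/FCEH/A → run F
t=20: L0/L1/L2 = -/FCEH/A → run F
t=21: L0/L1/L2 = -/FCEH/A → run F
t=22: L0/L1/L2 = -/FCEH/A → run F
t=23: L0/L1/L2 = -/CEH/AF → run C
t=24: L0/L1/L2 = -/CEH/AF → run C
t=25: L0/L1/L2 = -/EH/AF → run E
t=26: L0/L1/L2 = -/EH/AF → run E
t=27: L0/L1/L2 = -/EH/AF → run E
t=28: L0/L1/L2 = -/EH/AF → run E
t=29: L0/L1/L2 = -/H/AFE → run H
t=30: L0/L1/L2 = -/H/AFE → run H
t=31: L0/L1/L2 = -/H/AFE → run H
t=32: L0/L1/L2 = -/H/AFE → run H
t=33: L0/L1/L2 = -/-/AFEH → run A
t=34: L0/L1/L2 = -/-/FEH → run F
t=35: L0/L1/L2 = -/-/EH → run E
t=36: L0/L1/L2 = -/-/EH → run E
t=37: L0/L1/L2 = -/-/H → run H
t=38: (idle)
t=39: (idle)
t=40: (idle)
t=41: (idle)
t=42: (idle)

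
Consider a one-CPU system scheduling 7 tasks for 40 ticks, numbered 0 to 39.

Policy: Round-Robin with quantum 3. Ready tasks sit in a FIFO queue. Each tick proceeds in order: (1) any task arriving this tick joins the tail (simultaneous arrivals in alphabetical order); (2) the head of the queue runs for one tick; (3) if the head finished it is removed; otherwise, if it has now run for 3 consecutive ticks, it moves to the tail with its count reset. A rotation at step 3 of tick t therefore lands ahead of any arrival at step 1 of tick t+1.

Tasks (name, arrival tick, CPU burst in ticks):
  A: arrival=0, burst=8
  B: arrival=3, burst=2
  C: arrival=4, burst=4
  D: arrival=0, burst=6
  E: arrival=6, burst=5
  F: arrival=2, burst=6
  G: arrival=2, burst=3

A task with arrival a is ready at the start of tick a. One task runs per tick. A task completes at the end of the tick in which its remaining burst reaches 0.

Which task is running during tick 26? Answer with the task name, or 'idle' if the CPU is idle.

running at tick 26 = F

t=0: queue=[A,D] q_used=0 → run A
t=1: queue=[A,D] q_used=1 → run A
t=2: queue=[A,D,F,G] q_used=2 → run A
t=3: queue=[D,F,G,A,B] q_used=0 → run D
t=4: queue=[D,F,G,A,B,C] q_used=1 → run D
t=5: queue=[D,F,G,A,B,C] q_used=2 → run D
t=6: queue=[F,G,A,B,C,D,E] q_used=0 → run F
t=7: queue=[F,G,A,B,C,D,E] q_used=1 → run F
t=8: queue=[F,G,A,B,C,D,E] q_used=2 → run F
t=9: queue=[G,A,B,C,D,E,F] q_used=0 → run G
t=10: queue=[G,A,B,C,D,E,F] q_used=1 → run G
t=11: queue=[G,A,B,C,D,E,F] q_used=2 → run G
t=12: queue=[A,B,C,D,E,F] q_used=0 → run A
t=13: queue=[A,B,C,D,E,F] q_used=1 → run A
t=14: queue=[A,B,C,D,E,F] q_used=2 → run A
t=15: queue=[B,C,D,E,F,A] q_used=0 → run B
t=16: queue=[B,C,D,E,F,A] q_used=1 → run B
t=17: queue=[C,D,E,F,A] q_used=0 → run C
t=18: queue=[C,D,E,F,A] q_used=1 → run C
t=19: queue=[C,D,E,F,A] q_used=2 → run C
t=20: queue=[D,E,F,A,C] q_used=0 → run D
t=21: queue=[D,E,F,A,C] q_used=1 → run D
t=22: queue=[D,E,F,A,C] q_used=2 → run D
t=23: queue=[E,F,A,C] q_used=0 → run E
t=24: queue=[E,F,A,C] q_used=1 → run E
t=25: queue=[E,F,A,C] q_used=2 → run E
t=26: queue=[F,A,C,E] q_used=0 → run F
t=27: queue=[F,A,C,E] q_used=1 → run F
t=28: queue=[F,A,C,E] q_used=2 → run F
t=29: queue=[A,C,E] q_used=0 → run A
t=30: queue=[A,C,E] q_used=1 → run A
t=31: queue=[C,E] q_used=0 → run C
t=32: queue=[E] q_used=0 → run E
t=33: queue=[E] q_used=1 → run E
t=34: (idle)
t=35: (idle)
t=36: (idle)
t=37: (idle)
t=38: (idle)
t=39: (idle)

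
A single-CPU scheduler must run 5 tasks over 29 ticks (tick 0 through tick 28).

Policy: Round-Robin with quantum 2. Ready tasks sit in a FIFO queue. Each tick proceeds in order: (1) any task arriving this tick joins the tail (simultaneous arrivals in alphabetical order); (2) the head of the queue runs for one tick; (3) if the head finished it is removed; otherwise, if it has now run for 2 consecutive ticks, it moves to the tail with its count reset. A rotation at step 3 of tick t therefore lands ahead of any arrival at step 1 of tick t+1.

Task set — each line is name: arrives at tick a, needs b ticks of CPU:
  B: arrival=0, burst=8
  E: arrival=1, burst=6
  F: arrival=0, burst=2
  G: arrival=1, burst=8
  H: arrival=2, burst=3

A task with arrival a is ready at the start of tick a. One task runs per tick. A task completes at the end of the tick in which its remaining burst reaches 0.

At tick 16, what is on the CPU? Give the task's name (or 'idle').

t=0: queue=[B,F] q_used=0 → run B
t=1: queue=[B,F,E,G] q_used=1 → run B
t=2: queue=[F,E,G,B,H] q_used=0 → run F
t=3: queue=[F,E,G,B,H] q_used=1 → run F
t=4: queue=[E,G,B,H] q_used=0 → run E
t=5: queue=[E,G,B,H] q_used=1 → run E
t=6: queue=[G,B,H,E] q_used=0 → run G
t=7: queue=[G,B,H,E] q_used=1 → run G
t=8: queue=[B,H,E,G] q_used=0 → run B
t=9: queue=[B,H,E,G] q_used=1 → run B
t=10: queue=[H,E,G,B] q_used=0 → run H
t=11: queue=[H,E,G,B] q_used=1 → run H
t=12: queue=[E,G,B,H] q_used=0 → run E
t=13: queue=[E,G,B,H] q_used=1 → run E
t=14: queue=[G,B,H,E] q_used=0 → run G
t=15: queue=[G,B,H,E] q_used=1 → run G
t=16: queue=[B,H,E,G] q_used=0 → run B
t=17: queue=[B,H,E,G] q_used=1 → run B
t=18: queue=[H,E,G,B] q_used=0 → run H
t=19: queue=[E,G,B] q_used=0 → run E
t=20: queue=[E,G,B] q_used=1 → run E
t=21: queue=[G,B] q_used=0 → run G
t=22: queue=[G,B] q_used=1 → run G
t=23: queue=[B,G] q_used=0 → run B
t=24: queue=[B,G] q_used=1 → run B
t=25: queue=[G] q_used=0 → run G
t=26: queue=[G] q_used=1 → run G
t=27: (idle)
t=28: (idle)

running at tick 16 = B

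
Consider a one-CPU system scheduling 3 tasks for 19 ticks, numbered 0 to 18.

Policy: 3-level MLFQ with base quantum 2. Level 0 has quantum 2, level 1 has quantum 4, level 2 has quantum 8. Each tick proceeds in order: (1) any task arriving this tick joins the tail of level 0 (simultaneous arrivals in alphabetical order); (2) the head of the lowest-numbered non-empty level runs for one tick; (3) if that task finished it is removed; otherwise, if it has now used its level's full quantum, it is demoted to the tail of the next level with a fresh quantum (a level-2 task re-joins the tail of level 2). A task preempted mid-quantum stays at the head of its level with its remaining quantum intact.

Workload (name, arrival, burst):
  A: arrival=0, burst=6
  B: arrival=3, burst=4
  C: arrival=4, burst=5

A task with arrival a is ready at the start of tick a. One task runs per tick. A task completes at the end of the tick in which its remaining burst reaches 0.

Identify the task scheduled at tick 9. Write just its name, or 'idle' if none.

t=0: L0/L1/L2 = A/-/- → run A
t=1: L0/L1/L2 = A/-/- → run A
t=2: L0/L1/L2 = -/A/- → run A
t=3: L0/L1/L2 = B/A/- → run B
t=4: L0/L1/L2 = BC/A/- → run B
t=5: L0/L1/L2 = C/AB/- → run C
t=6: L0/L1/L2 = C/AB/- → run C
t=7: L0/L1/L2 = -/ABC/- → run A
t=8: L0/L1/L2 = -/ABC/- → run A
t=9: L0/L1/L2 = -/ABC/- → run A
t=10: L0/L1/L2 = -/BC/- → run B
t=11: L0/L1/L2 = -/BC/- → run B
t=12: L0/L1/L2 = -/C/- → run C
t=13: L0/L1/L2 = -/C/- → run C
t=14: L0/L1/L2 = -/C/- → run C
t=15: (idle)
t=16: (idle)
t=17: (idle)
t=18: (idle)

running at tick 9 = A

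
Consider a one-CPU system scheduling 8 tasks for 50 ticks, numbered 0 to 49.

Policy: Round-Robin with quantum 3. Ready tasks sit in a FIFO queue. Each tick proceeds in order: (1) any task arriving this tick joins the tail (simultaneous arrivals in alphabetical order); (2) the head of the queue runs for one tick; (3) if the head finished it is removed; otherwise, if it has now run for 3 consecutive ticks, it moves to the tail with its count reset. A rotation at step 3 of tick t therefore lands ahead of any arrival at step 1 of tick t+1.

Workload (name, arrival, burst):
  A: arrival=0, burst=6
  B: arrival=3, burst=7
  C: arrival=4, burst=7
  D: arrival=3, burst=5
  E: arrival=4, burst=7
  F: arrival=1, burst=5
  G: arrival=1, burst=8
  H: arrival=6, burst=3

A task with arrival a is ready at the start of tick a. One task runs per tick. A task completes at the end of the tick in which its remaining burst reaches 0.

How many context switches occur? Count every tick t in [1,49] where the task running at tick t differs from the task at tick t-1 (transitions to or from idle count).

context switches = 19

t=0: queue=[A] q_used=0 → run A
t=1: queue=[A,F,G] q_used=1 → run A
t=2: queue=[A,F,G] q_used=2 → run A
t=3: queue=[F,G,A,B,D] q_used=0 → run F
t=4: queue=[F,G,A,B,D,C,E] q_used=1 → run F
t=5: queue=[F,G,A,B,D,C,E] q_used=2 → run F
t=6: queue=[G,A,B,D,C,E,F,H] q_used=0 → run G
t=7: queue=[G,A,B,D,C,E,F,H] q_used=1 → run G
t=8: queue=[G,A,B,D,C,E,F,H] q_used=2 → run G
t=9: queue=[A,B,D,C,E,F,H,G] q_used=0 → run A
t=10: queue=[A,B,D,C,E,F,H,G] q_used=1 → run A
t=11: queue=[A,B,D,C,E,F,H,G] q_used=2 → run A
t=12: queue=[B,D,C,E,F,H,G] q_used=0 → run B
t=13: queue=[B,D,C,E,F,H,G] q_used=1 → run B
t=14: queue=[B,D,C,E,F,H,G] q_used=2 → run B
t=15: queue=[D,C,E,F,H,G,B] q_used=0 → run D
t=16: queue=[D,C,E,F,H,G,B] q_used=1 → run D
t=17: queue=[D,C,E,F,H,G,B] q_used=2 → run D
t=18: queue=[C,E,F,H,G,B,D] q_used=0 → run C
t=19: queue=[C,E,F,H,G,B,D] q_used=1 → run C
t=20: queue=[C,E,F,H,G,B,D] q_used=2 → run C
t=21: queue=[E,F,H,G,B,D,C] q_used=0 → run E
t=22: queue=[E,F,H,G,B,D,C] q_used=1 → run E
t=23: queue=[E,F,H,G,B,D,C] q_used=2 → run E
t=24: queue=[F,H,G,B,D,C,E] q_used=0 → run F
t=25: queue=[F,H,G,B,D,C,E] q_used=1 → run F
t=26: queue=[H,G,B,D,C,E] q_used=0 → run H
t=27: queue=[H,G,B,D,C,E] q_used=1 → run H
t=28: queue=[H,G,B,D,C,E] q_used=2 → run H
t=29: queue=[G,B,D,C,E] q_used=0 → run G
t=30: queue=[G,B,D,C,E] q_used=1 → run G
t=31: queue=[G,B,D,C,E] q_used=2 → run G
t=32: queue=[B,D,C,E,G] q_used=0 → run B
t=33: queue=[B,D,C,E,G] q_used=1 → run B
t=34: queue=[B,D,C,E,G] q_used=2 → run B
t=35: queue=[D,C,E,G,B] q_used=0 → run D
t=36: queue=[D,C,E,G,B] q_used=1 → run D
t=37: queue=[C,E,G,B] q_used=0 → run C
t=38: queue=[C,E,G,B] q_used=1 → run C
t=39: queue=[C,E,G,B] q_used=2 → run C
t=40: queue=[E,G,B,C] q_used=0 → run E
t=41: queue=[E,G,B,C] q_used=1 → run E
t=42: queue=[E,G,B,C] q_used=2 → run E
t=43: queue=[G,B,C,E] q_used=0 → run G
t=44: queue=[G,B,C,E] q_used=1 → run G
t=45: queue=[B,C,E] q_used=0 → run B
t=46: queue=[C,E] q_used=0 → run C
t=47: queue=[E] q_used=0 → run E
t=48: (idle)
t=49: (idle)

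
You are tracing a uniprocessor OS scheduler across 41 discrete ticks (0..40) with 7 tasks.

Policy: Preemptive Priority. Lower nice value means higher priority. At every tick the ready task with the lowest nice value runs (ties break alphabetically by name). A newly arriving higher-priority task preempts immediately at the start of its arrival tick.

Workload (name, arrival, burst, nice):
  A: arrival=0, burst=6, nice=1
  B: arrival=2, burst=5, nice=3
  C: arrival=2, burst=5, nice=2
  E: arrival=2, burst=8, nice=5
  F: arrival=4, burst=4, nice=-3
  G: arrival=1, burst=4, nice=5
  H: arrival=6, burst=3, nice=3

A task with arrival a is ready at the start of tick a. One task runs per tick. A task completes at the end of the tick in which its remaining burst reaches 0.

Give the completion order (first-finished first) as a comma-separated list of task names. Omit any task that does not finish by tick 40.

t=0: ready={A} → run A
t=1: ready={A,G} → run A
t=2: ready={A,B,C,E,G} → run A
t=3: ready={A,B,C,E,G} → run A
t=4: ready={A,B,C,E,F,G} → run F
t=5: ready={A,B,C,E,F,G} → run F
t=6: ready={A,B,C,E,F,G,H} → run F
t=7: ready={A,B,C,E,F,G,H} → run F
t=8: ready={A,B,C,E,G,H} → run A
t=9: ready={A,B,C,E,G,H} → run A
t=10: ready={B,C,E,G,H} → run C
t=11: ready={B,C,E,G,H} → run C
t=12: ready={B,C,E,G,H} → run C
t=13: ready={B,C,E,G,H} → run C
t=14: ready={B,C,E,G,H} → run C
t=15: ready={B,E,G,H} → run B
t=16: ready={B,E,G,H} → run B
t=17: ready={B,E,G,H} → run B
t=18: ready={B,E,G,H} → run B
t=19: ready={B,E,G,H} → run B
t=20: ready={E,G,H} → run H
t=21: ready={E,G,H} → run H
t=22: ready={E,G,H} → run H
t=23: ready={E,G} → run E
t=24: ready={E,G} → run E
t=25: ready={E,G} → run E
t=26: ready={E,G} → run E
t=27: ready={E,G} → run E
t=28: ready={E,G} → run E
t=29: ready={E,G} → run E
t=30: ready={E,G} → run E
t=31: ready={G} → run G
t=32: ready={G} → run G
t=33: ready={G} → run G
t=34: ready={G} → run G
t=35: (idle)
t=36: (idle)
t=37: (idle)
t=38: (idle)
t=39: (idle)
t=40: (idle)

completion order = F, A, C, B, H, E, G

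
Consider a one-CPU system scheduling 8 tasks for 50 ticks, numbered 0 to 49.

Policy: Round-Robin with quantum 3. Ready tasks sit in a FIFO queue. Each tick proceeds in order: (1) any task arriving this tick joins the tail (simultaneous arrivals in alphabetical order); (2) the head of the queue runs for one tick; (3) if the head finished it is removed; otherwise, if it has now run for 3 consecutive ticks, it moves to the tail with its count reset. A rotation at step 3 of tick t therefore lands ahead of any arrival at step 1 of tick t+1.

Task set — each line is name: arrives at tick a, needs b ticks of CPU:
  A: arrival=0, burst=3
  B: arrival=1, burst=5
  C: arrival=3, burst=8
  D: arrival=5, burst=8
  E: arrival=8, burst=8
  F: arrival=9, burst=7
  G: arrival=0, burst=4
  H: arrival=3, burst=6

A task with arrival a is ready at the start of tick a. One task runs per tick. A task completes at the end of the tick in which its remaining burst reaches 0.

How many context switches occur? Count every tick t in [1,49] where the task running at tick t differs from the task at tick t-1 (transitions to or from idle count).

context switches = 19

t=0: queue=[A,G] q_used=0 → run A
t=1: queue=[A,G,B] q_used=1 → run A
t=2: queue=[A,G,B] q_used=2 → run A
t=3: queue=[G,B,C,H] q_used=0 → run G
t=4: queue=[G,B,C,H] q_used=1 → run G
t=5: queue=[G,B,C,H,D] q_used=2 → run G
t=6: queue=[B,C,H,D,G] q_used=0 → run B
t=7: queue=[B,C,H,D,G] q_used=1 → run B
t=8: queue=[B,C,H,D,G,E] q_used=2 → run B
t=9: queue=[C,H,D,G,E,B,F] q_used=0 → run C
t=10: queue=[C,H,D,G,E,B,F] q_used=1 → run C
t=11: queue=[C,H,D,G,E,B,F] q_used=2 → run C
t=12: queue=[H,D,G,E,B,F,C] q_used=0 → run H
t=13: queue=[H,D,G,E,B,F,C] q_used=1 → run H
t=14: queue=[H,D,G,E,B,F,C] q_used=2 → run H
t=15: queue=[D,G,E,B,F,C,H] q_used=0 → run D
t=16: queue=[D,G,E,B,F,C,H] q_used=1 → run D
t=17: queue=[D,G,E,B,F,C,H] q_used=2 → run D
t=18: queue=[G,E,B,F,C,H,D] q_used=0 → run G
t=19: queue=[E,B,F,C,H,D] q_used=0 → run E
t=20: queue=[E,B,F,C,H,D] q_used=1 → run E
t=21: queue=[E,B,F,C,H,D] q_used=2 → run E
t=22: queue=[B,F,C,H,D,E] q_used=0 → run B
t=23: queue=[B,F,C,H,D,E] q_used=1 → run B
t=24: queue=[F,C,H,D,E] q_used=0 → run F
t=25: queue=[F,C,H,D,E] q_used=1 → run F
t=26: queue=[F,C,H,D,E] q_used=2 → run F
t=27: queue=[C,H,D,E,F] q_used=0 → run C
t=28: queue=[C,H,D,E,F] q_used=1 → run C
t=29: queue=[C,H,D,E,F] q_used=2 → run C
t=30: queue=[H,D,E,F,C] q_used=0 → run H
t=31: queue=[H,D,E,F,C] q_used=1 → run H
t=32: queue=[H,D,E,F,C] q_used=2 → run H
t=33: queue=[D,E,F,C] q_used=0 → run D
t=34: queue=[D,E,F,C] q_used=1 → run D
t=35: queue=[D,E,F,C] q_used=2 → run D
t=36: queue=[E,F,C,D] q_used=0 → run E
t=37: queue=[E,F,C,D] q_used=1 → run E
t=38: queue=[E,F,C,D] q_used=2 → run E
t=39: queue=[F,C,D,E] q_used=0 → run F
t=40: queue=[F,C,D,E] q_used=1 → run F
t=41: queue=[F,C,D,E] q_used=2 → run F
t=42: queue=[C,D,E,F] q_used=0 → run C
t=43: queue=[C,D,E,F] q_used=1 → run C
t=44: queue=[D,E,F] q_used=0 → run D
t=45: queue=[D,E,F] q_used=1 → run D
t=46: queue=[E,F] q_used=0 → run E
t=47: queue=[E,F] q_used=1 → run E
t=48: queue=[F] q_used=0 → run F
t=49: (idle)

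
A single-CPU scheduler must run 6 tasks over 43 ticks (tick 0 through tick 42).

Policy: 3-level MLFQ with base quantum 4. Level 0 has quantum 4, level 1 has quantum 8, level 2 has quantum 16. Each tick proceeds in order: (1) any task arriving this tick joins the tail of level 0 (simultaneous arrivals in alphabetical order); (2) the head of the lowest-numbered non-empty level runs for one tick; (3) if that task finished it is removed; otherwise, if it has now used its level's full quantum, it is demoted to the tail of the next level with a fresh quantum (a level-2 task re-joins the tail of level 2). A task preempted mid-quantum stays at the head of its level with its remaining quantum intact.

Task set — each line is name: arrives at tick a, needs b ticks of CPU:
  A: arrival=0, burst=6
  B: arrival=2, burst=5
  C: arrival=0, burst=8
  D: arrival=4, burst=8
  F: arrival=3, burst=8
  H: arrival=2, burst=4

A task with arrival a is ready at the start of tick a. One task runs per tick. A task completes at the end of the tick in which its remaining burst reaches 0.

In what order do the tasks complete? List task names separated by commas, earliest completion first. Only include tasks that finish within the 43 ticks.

t=0: L0/L1/L2 = AC/-/- → run A
t=1: L0/L1/L2 = AC/-/- → run A
t=2: L0/L1/L2 = ACBH/-/- → run A
t=3: L0/L1/L2 = ACBHF/-/- → run A
t=4: L0/L1/L2 = CBHFD/A/- → run C
t=5: L0/L1/L2 = CBHFD/A/- → run C
t=6: L0/L1/L2 = CBHFD/A/- → run C
t=7: L0/L1/L2 = CBHFD/A/- → run C
t=8: L0/L1/L2 = BHFD/AC/- → run B
t=9: L0/L1/L2 = BHFD/AC/- → run B
t=10: L0/L1/L2 = BHFD/AC/- → run B
t=11: L0/L1/L2 = BHFD/AC/- → run B
t=12: L0/L1/L2 = HFD/ACB/- → run H
t=13: L0/L1/L2 = HFD/ACB/- → run H
t=14: L0/L1/L2 = HFD/ACB/- → run H
t=15: L0/L1/L2 = HFD/ACB/- → run H
t=16: L0/L1/L2 = FD/ACB/- → run F
t=17: L0/L1/L2 = FD/ACB/- → run F
t=18: L0/L1/L2 = FD/ACB/- → run F
t=19: L0/L1/L2 = FD/ACB/- → run F
t=20: L0/L1/L2 = D/ACBF/- → run D
t=21: L0/L1/L2 = D/ACBF/- → run D
t=22: L0/L1/L2 = D/ACBF/- → run D
t=23: L0/L1/L2 = D/ACBF/- → run D
t=24: L0/L1/L2 = -/ACBFD/- → run A
t=25: L0/L1/L2 = -/ACBFD/- → run A
t=26: L0/L1/L2 = -/CBFD/- → run C
t=27: L0/L1/L2 = -/CBFD/- → run C
t=28: L0/L1/L2 = -/CBFD/- → run C
t=29: L0/L1/L2 = -/CBFD/- → run C
t=30: L0/L1/L2 = -/BFD/- → run B
t=31: L0/L1/L2 = -/FD/- → run F
t=32: L0/L1/L2 = -/FD/- → run F
t=33: L0/L1/L2 = -/FD/- → run F
t=34: L0/L1/L2 = -/FD/- → run F
t=35: L0/L1/L2 = -/D/- → run D
t=36: L0/L1/L2 = -/D/- → run D
t=37: L0/L1/L2 = -/D/- → run D
t=38: L0/L1/L2 = -/D/- → run D
t=39: (idle)
t=40: (idle)
t=41: (idle)
t=42: (idle)

completion order = H, A, C, B, F, D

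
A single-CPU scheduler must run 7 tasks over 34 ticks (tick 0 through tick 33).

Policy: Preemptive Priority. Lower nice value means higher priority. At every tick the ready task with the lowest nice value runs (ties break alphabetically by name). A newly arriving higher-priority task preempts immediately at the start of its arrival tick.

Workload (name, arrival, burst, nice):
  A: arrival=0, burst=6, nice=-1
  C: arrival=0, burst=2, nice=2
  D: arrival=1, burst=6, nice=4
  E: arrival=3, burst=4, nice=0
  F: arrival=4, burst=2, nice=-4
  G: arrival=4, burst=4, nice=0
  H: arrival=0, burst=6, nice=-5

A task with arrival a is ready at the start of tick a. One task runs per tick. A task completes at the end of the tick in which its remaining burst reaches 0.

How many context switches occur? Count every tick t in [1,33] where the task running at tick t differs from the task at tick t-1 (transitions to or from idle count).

t=0: ready={A,C,H} → run H
t=1: ready={A,C,D,H} → run H
t=2: ready={A,C,D,H} → run H
t=3: ready={A,C,D,E,H} → run H
t=4: ready={A,C,D,E,F,G,H} → run H
t=5: ready={A,C,D,E,F,G,H} → run H
t=6: ready={A,C,D,E,F,G} → run F
t=7: ready={A,C,D,E,F,G} → run F
t=8: ready={A,C,D,E,G} → run A
t=9: ready={A,C,D,E,G} → run A
t=10: ready={A,C,D,E,G} → run A
t=11: ready={A,C,D,E,G} → run A
t=12: ready={A,C,D,E,G} → run A
t=13: ready={A,C,D,E,G} → run A
t=14: ready={C,D,E,G} → run E
t=15: ready={C,D,E,G} → run E
t=16: ready={C,D,E,G} → run E
t=17: ready={C,D,E,G} → run E
t=18: ready={C,D,G} → run G
t=19: ready={C,D,G} → run G
t=20: ready={C,D,G} → run G
t=21: ready={C,D,G} → run G
t=22: ready={C,D} → run C
t=23: ready={C,D} → run C
t=24: ready={D} → run D
t=25: ready={D} → run D
t=26: ready={D} → run D
t=27: ready={D} → run D
t=28: ready={D} → run D
t=29: ready={D} → run D
t=30: (idle)
t=31: (idle)
t=32: (idle)
t=33: (idle)

context switches = 7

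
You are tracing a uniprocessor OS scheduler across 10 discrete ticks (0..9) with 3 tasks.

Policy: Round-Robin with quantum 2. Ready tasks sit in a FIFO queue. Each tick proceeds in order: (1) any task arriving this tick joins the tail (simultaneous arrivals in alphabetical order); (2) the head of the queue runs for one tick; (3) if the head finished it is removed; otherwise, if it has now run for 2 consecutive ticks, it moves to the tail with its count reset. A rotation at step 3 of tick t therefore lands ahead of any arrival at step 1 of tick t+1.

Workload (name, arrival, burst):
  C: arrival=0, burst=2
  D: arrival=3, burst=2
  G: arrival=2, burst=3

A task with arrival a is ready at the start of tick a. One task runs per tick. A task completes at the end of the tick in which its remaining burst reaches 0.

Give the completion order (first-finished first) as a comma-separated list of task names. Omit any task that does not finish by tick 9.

t=0: queue=[C] q_used=0 → run C
t=1: queue=[C] q_used=1 → run C
t=2: queue=[G] q_used=0 → run G
t=3: queue=[G,D] q_used=1 → run G
t=4: queue=[D,G] q_used=0 → run D
t=5: queue=[D,G] q_used=1 → run D
t=6: queue=[G] q_used=0 → run G
t=7: (idle)
t=8: (idle)
t=9: (idle)

completion order = C, D, G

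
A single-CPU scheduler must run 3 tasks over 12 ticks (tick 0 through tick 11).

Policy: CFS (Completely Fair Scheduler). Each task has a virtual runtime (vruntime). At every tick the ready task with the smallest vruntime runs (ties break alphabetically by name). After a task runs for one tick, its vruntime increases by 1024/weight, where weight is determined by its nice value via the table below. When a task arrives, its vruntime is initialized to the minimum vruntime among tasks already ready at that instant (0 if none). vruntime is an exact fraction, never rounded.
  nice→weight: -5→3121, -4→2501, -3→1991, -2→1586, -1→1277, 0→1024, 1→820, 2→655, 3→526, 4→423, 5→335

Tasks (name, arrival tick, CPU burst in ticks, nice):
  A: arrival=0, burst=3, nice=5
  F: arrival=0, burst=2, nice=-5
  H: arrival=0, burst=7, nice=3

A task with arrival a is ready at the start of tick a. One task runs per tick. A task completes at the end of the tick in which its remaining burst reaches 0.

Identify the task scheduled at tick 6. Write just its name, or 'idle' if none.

t=0: vr[A=0 F=0 H=0] → run A
t=1: vr[A=1024/335 F=0 H=0] → run F
t=2: vr[A=1024/335 F=1024/3121 H=0] → run H
t=3: vr[A=1024/335 F=1024/3121 H=512/263] → run F
t=4: vr[A=1024/335 H=512/263] → run H
t=5: vr[A=1024/335 H=1024/263] → run A
t=6: vr[A=2048/335 H=1024/263] → run H
t=7: vr[A=2048/335 H=1536/263] → run H
t=8: vr[A=2048/335 H=2048/263] → run A
t=9: vr[H=2048/263] → run H
t=10: vr[H=2560/263] → run H
t=11: vr[H=3072/263] → run H

running at tick 6 = H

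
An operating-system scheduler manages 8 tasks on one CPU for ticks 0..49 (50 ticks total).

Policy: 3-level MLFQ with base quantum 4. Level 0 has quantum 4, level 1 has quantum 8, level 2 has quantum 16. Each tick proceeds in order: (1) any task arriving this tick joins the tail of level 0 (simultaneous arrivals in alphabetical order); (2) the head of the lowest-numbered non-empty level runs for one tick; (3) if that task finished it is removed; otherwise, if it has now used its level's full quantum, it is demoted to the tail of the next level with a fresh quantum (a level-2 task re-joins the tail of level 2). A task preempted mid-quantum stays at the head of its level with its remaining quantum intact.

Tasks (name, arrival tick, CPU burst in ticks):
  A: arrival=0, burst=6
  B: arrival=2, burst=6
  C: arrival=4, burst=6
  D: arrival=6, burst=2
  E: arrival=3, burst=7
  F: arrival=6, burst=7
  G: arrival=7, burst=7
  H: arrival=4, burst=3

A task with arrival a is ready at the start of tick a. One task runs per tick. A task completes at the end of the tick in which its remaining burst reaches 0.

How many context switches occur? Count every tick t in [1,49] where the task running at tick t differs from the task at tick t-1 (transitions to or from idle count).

t=0: L0/L1/L2 = A/-/- → run A
t=1: L0/L1/L2 = A/-/- → run A
t=2: L0/L1/L2 = AB/-/- → run A
t=3: L0/L1/L2 = ABE/-/- → run A
t=4: L0/L1/L2 = BECH/A/- → run B
t=5: L0/L1/L2 = BECH/A/- → run B
t=6: L0/L1/L2 = BECHDF/A/- → run B
t=7: L0/L1/L2 = BECHDFG/A/- → run B
t=8: L0/L1/L2 = ECHDFG/AB/- → run E
t=9: L0/L1/L2 = ECHDFG/AB/- → run E
t=10: L0/L1/L2 = ECHDFG/AB/- → run E
t=11: L0/L1/L2 = ECHDFG/AB/- → run E
t=12: L0/L1/L2 = CHDFG/ABE/- → run C
t=13: L0/L1/L2 = CHDFG/ABE/- → run C
t=14: L0/L1/L2 = CHDFG/ABE/- → run C
t=15: L0/L1/L2 = CHDFG/ABE/- → run C
t=16: L0/L1/L2 = HDFG/ABEC/- → run H
t=17: L0/L1/L2 = HDFG/ABEC/- → run H
t=18: L0/L1/L2 = HDFG/ABEC/- → run H
t=19: L0/L1/L2 = DFG/ABEC/- → run D
t=20: L0/L1/L2 = DFG/ABEC/- → run D
t=21: L0/L1/L2 = FG/ABEC/- → run F
t=22: L0/L1/L2 = FG/ABEC/- → run F
t=23: L0/L1/L2 = FG/ABEC/- → run F
t=24: L0/L1/L2 = FG/ABEC/- → run F
t=25: L0/L1/L2 = G/ABECF/- → run G
t=26: L0/L1/L2 = G/ABECF/- → run G
t=27: L0/L1/L2 = G/ABECF/- → run G
t=28: L0/L1/L2 = G/ABECF/- → run G
t=29: L0/L1/L2 = -/ABECFG/- → run A
t=30: L0/L1/L2 = -/ABECFG/- → run A
t=31: L0/L1/L2 = -/BECFG/- → run B
t=32: L0/L1/L2 = -/BECFG/- → run B
t=33: L0/L1/L2 = -/ECFG/- → run E
t=34: L0/L1/L2 = -/ECFG/- → run E
t=35: L0/L1/L2 = -/ECFG/- → run E
t=36: L0/L1/L2 = -/CFG/- → run C
t=37: L0/L1/L2 = -/CFG/- → run C
t=38: L0/L1/L2 = -/FG/- → run F
t=39: L0/L1/L2 = -/FG/- → run F
t=40: L0/L1/L2 = -/FG/- → run F
t=41: L0/L1/L2 = -/G/- → run G
t=42: L0/L1/L2 = -/G/- → run G
t=43: L0/L1/L2 = -/G/- → run G
t=44: (idle)
t=45: (idle)
t=46: (idle)
t=47: (idle)
t=48: (idle)
t=49: (idle)

context switches = 14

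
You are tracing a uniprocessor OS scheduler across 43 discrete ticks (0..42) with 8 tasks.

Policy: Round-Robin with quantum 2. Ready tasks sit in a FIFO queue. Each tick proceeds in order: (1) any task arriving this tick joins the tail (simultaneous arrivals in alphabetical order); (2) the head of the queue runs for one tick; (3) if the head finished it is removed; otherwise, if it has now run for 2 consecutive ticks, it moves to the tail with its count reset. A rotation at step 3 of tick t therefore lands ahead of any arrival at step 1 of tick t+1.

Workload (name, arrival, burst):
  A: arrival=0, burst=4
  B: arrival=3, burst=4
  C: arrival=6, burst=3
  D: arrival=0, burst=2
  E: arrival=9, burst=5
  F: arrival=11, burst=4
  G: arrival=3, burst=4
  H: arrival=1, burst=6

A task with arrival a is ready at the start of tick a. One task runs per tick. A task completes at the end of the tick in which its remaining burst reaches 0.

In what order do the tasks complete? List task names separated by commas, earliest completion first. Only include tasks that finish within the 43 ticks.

completion order = D, A, B, G, H, C, F, E

t=0: queue=[A,D] q_used=0 → run A
t=1: queue=[A,D,H] q_used=1 → run A
t=2: queue=[D,H,A] q_used=0 → run D
t=3: queue=[D,H,A,B,G] q_used=1 → run D
t=4: queue=[H,A,B,G] q_used=0 → run H
t=5: queue=[H,A,B,G] q_used=1 → run H
t=6: queue=[A,B,G,H,C] q_used=0 → run A
t=7: queue=[A,B,G,H,C] q_used=1 → run A
t=8: queue=[B,G,H,C] q_used=0 → run B
t=9: queue=[B,G,H,C,E] q_used=1 → run B
t=10: queue=[G,H,C,E,B] q_used=0 → run G
t=11: queue=[G,H,C,E,B,F] q_used=1 → run G
t=12: queue=[H,C,E,B,F,G] q_used=0 → run H
t=13: queue=[H,C,E,B,F,G] q_used=1 → run H
t=14: queue=[C,E,B,F,G,H] q_used=0 → run C
t=15: queue=[C,E,B,F,G,H] q_used=1 → run C
t=16: queue=[E,B,F,G,H,C] q_used=0 → run E
t=17: queue=[E,B,F,G,H,C] q_used=1 → run E
t=18: queue=[B,F,G,H,C,E] q_used=0 → run B
t=19: queue=[B,F,G,H,C,E] q_used=1 → run B
t=20: queue=[F,G,H,C,E] q_used=0 → run F
t=21: queue=[F,G,H,C,E] q_used=1 → run F
t=22: queue=[G,H,C,E,F] q_used=0 → run G
t=23: queue=[G,H,C,E,F] q_used=1 → run G
t=24: queue=[H,C,E,F] q_used=0 → run H
t=25: queue=[H,C,E,F] q_used=1 → run H
t=26: queue=[C,E,F] q_used=0 → run C
t=27: queue=[E,F] q_used=0 → run E
t=28: queue=[E,F] q_used=1 → run E
t=29: queue=[F,E] q_used=0 → run F
t=30: queue=[F,E] q_used=1 → run F
t=31: queue=[E] q_used=0 → run E
t=32: (idle)
t=33: (idle)
t=34: (idle)
t=35: (idle)
t=36: (idle)
t=37: (idle)
t=38: (idle)
t=39: (idle)
t=40: (idle)
t=41: (idle)
t=42: (idle)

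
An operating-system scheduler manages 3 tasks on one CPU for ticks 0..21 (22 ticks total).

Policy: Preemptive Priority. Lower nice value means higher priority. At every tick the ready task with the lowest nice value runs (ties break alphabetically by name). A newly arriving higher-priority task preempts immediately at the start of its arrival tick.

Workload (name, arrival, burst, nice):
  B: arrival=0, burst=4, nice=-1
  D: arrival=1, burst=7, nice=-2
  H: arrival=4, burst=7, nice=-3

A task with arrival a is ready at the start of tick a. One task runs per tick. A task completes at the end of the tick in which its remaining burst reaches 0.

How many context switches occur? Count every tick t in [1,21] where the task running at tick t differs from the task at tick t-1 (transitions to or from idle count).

context switches = 5

t=0: ready={B} → run B
t=1: ready={B,D} → run D
t=2: ready={B,D} → run D
t=3: ready={B,D} → run D
t=4: ready={B,D,H} → run H
t=5: ready={B,D,H} → run H
t=6: ready={B,D,H} → run H
t=7: ready={B,D,H} → run H
t=8: ready={B,D,H} → run H
t=9: ready={B,D,H} → run H
t=10: ready={B,D,H} → run H
t=11: ready={B,D} → run D
t=12: ready={B,D} → run D
t=13: ready={B,D} → run D
t=14: ready={B,D} → run D
t=15: ready={B} → run B
t=16: ready={B} → run B
t=17: ready={B} → run B
t=18: (idle)
t=19: (idle)
t=20: (idle)
t=21: (idle)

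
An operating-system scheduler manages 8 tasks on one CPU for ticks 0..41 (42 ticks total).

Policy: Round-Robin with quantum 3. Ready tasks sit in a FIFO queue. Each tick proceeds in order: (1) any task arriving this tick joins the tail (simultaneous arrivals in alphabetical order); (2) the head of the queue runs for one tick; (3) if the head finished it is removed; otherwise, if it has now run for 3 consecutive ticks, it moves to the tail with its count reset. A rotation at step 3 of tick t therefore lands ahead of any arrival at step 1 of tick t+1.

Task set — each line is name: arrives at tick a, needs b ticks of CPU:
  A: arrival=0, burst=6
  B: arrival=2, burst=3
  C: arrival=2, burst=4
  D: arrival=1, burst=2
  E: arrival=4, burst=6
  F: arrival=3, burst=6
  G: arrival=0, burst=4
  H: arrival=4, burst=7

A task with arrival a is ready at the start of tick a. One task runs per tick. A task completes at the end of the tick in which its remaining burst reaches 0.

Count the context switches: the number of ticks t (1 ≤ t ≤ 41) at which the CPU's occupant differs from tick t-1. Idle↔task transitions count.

context switches = 14

t=0: queue=[A,G] q_used=0 → run A
t=1: queue=[A,G,D] q_used=1 → run A
t=2: queue=[A,G,D,B,C] q_used=2 → run A
t=3: queue=[G,D,B,C,A,F] q_used=0 → run G
t=4: queue=[G,D,B,C,A,F,E,H] q_used=1 → run G
t=5: queue=[G,D,B,C,A,F,E,H] q_used=2 → run G
t=6: queue=[D,B,C,A,F,E,H,G] q_used=0 → run D
t=7: queue=[D,B,C,A,F,E,H,G] q_used=1 → run D
t=8: queue=[B,C,A,F,E,H,G] q_used=0 → run B
t=9: queue=[B,C,A,F,E,H,G] q_used=1 → run B
t=10: queue=[B,C,A,F,E,H,G] q_used=2 → run B
t=11: queue=[C,A,F,E,H,G] q_used=0 → run C
t=12: queue=[C,A,F,E,H,G] q_used=1 → run C
t=13: queue=[C,A,F,E,H,G] q_used=2 → run C
t=14: queue=[A,F,E,H,G,C] q_used=0 → run A
t=15: queue=[A,F,E,H,G,C] q_used=1 → run A
t=16: queue=[A,F,E,H,G,C] q_used=2 → run A
t=17: queue=[F,E,H,G,C] q_used=0 → run F
t=18: queue=[F,E,H,G,C] q_used=1 → run F
t=19: queue=[F,E,H,G,C] q_used=2 → run F
t=20: queue=[E,H,G,C,F] q_used=0 → run E
t=21: queue=[E,H,G,C,F] q_used=1 → run E
t=22: queue=[E,H,G,C,F] q_used=2 → run E
t=23: queue=[H,G,C,F,E] q_used=0 → run H
t=24: queue=[H,G,C,F,E] q_used=1 → run H
t=25: queue=[H,G,C,F,E] q_used=2 → run H
t=26: queue=[G,C,F,E,H] q_used=0 → run G
t=27: queue=[C,F,E,H] q_used=0 → run C
t=28: queue=[F,E,H] q_used=0 → run F
t=29: queue=[F,E,H] q_used=1 → run F
t=30: queue=[F,E,H] q_used=2 → run F
t=31: queue=[E,H] q_used=0 → run E
t=32: queue=[E,H] q_used=1 → run E
t=33: queue=[E,H] q_used=2 → run E
t=34: queue=[H] q_used=0 → run H
t=35: queue=[H] q_used=1 → run H
t=36: queue=[H] q_used=2 → run H
t=37: queue=[H] q_used=0 → run H
t=38: (idle)
t=39: (idle)
t=40: (idle)
t=41: (idle)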